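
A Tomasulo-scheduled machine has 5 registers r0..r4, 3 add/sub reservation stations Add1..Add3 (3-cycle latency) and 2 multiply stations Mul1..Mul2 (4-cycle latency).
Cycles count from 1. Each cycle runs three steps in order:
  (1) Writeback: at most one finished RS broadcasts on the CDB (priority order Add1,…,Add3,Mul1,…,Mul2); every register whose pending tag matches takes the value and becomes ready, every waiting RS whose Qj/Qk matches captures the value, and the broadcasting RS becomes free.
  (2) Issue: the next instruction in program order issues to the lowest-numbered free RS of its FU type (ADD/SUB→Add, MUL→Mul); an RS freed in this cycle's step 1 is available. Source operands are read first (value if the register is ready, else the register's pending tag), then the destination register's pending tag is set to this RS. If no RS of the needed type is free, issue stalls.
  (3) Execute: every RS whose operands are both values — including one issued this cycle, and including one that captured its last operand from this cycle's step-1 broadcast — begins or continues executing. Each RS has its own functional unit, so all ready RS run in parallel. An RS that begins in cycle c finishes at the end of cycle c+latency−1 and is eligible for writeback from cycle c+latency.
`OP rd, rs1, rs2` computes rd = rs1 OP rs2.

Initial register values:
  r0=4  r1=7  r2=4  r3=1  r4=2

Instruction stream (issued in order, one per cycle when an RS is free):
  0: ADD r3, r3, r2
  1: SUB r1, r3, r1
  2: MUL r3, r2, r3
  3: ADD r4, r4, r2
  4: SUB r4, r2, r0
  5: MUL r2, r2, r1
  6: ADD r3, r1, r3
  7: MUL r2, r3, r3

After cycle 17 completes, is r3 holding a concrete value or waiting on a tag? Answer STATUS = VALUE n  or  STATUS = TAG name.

STATUS = VALUE 18

c1: issue ADD r3<-Add1 | r0:4,r1:7,r2:4,r3:Add1,r4:2
c2: issue SUB r1<-Add2 | r0:4,r1:Add2,r2:4,r3:Add1,r4:2
c3: issue MUL r3<-Mul1 | r0:4,r1:Add2,r2:4,r3:Mul1,r4:2
c4: CDB Add1=5; issue ADD r4<-Add1 | r0:4,r1:Add2,r2:4,r3:Mul1,r4:Add1
c5: issue SUB r4<-Add3 | r0:4,r1:Add2,r2:4,r3:Mul1,r4:Add3
c6: issue MUL r2<-Mul2 | r0:4,r1:Add2,r2:Mul2,r3:Mul1,r4:Add3
c7: CDB Add1=6; issue ADD r3<-Add1 | r0:4,r1:Add2,r2:Mul2,r3:Add1,r4:Add3
c8: CDB Add2=-2; stall | r0:4,r1:-2,r2:Mul2,r3:Add1,r4:Add3
c9: CDB Add3=0; stall | r0:4,r1:-2,r2:Mul2,r3:Add1,r4:0
c10: CDB Mul1=20; issue MUL r2<-Mul1 | r0:4,r1:-2,r2:Mul1,r3:Add1,r4:0
c11: - | r0:4,r1:-2,r2:Mul1,r3:Add1,r4:0
c12: CDB Mul2=-8 | r0:4,r1:-2,r2:Mul1,r3:Add1,r4:0
c13: CDB Add1=18 | r0:4,r1:-2,r2:Mul1,r3:18,r4:0
c14: - | r0:4,r1:-2,r2:Mul1,r3:18,r4:0
c15: - | r0:4,r1:-2,r2:Mul1,r3:18,r4:0
c16: - | r0:4,r1:-2,r2:Mul1,r3:18,r4:0
c17: CDB Mul1=324 | r0:4,r1:-2,r2:324,r3:18,r4:0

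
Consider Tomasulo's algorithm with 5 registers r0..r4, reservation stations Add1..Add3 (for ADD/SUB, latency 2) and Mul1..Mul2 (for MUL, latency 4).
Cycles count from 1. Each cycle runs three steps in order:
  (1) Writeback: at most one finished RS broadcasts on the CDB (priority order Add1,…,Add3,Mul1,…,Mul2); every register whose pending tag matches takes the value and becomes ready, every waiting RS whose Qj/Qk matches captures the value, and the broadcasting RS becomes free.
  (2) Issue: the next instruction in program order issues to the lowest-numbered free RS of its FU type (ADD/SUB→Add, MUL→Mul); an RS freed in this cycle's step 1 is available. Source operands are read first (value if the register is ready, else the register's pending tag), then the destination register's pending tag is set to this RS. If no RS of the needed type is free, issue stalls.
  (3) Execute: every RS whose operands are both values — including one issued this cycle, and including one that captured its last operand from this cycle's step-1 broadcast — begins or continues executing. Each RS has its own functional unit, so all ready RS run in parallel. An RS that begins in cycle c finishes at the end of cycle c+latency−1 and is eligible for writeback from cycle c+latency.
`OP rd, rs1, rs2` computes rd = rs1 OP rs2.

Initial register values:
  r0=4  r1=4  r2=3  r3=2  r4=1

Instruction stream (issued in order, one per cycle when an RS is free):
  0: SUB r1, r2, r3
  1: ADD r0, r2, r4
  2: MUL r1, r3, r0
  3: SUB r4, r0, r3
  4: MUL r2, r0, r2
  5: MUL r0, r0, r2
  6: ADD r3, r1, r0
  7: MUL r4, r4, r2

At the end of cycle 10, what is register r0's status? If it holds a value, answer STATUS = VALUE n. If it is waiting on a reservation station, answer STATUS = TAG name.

STATUS = TAG Mul1

c1: issue SUB r1<-Add1 | r0:4,r1:Add1,r2:3,r3:2,r4:1
c2: issue ADD r0<-Add2 | r0:Add2,r1:Add1,r2:3,r3:2,r4:1
c3: CDB Add1=1; issue MUL r1<-Mul1 | r0:Add2,r1:Mul1,r2:3,r3:2,r4:1
c4: CDB Add2=4; issue SUB r4<-Add1 | r0:4,r1:Mul1,r2:3,r3:2,r4:Add1
c5: issue MUL r2<-Mul2 | r0:4,r1:Mul1,r2:Mul2,r3:2,r4:Add1
c6: CDB Add1=2; stall | r0:4,r1:Mul1,r2:Mul2,r3:2,r4:2
c7: stall | r0:4,r1:Mul1,r2:Mul2,r3:2,r4:2
c8: CDB Mul1=8; issue MUL r0<-Mul1 | r0:Mul1,r1:8,r2:Mul2,r3:2,r4:2
c9: CDB Mul2=12; issue ADD r3<-Add1 | r0:Mul1,r1:8,r2:12,r3:Add1,r4:2
c10: issue MUL r4<-Mul2 | r0:Mul1,r1:8,r2:12,r3:Add1,r4:Mul2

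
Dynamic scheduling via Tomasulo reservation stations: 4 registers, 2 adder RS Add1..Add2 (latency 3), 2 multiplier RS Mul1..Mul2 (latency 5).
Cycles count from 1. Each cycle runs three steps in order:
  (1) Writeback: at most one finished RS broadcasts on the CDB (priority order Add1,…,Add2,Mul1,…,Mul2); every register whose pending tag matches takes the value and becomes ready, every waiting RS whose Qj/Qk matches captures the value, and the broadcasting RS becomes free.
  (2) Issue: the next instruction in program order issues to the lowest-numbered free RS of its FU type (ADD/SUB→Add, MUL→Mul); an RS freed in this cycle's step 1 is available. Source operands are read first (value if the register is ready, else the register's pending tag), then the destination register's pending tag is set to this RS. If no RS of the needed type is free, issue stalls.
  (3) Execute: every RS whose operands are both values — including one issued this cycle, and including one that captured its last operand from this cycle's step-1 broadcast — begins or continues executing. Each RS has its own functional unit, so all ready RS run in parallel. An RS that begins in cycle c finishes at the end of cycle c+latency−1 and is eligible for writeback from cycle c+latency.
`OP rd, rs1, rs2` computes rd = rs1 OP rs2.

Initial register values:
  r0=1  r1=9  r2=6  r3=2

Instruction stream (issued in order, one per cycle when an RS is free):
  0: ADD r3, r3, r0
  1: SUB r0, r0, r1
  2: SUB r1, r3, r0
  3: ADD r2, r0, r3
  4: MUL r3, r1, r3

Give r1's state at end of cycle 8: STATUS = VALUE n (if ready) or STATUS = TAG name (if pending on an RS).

  c1: issue ADD r3<-Add1  regs: r0:1,r1:9,r2:6,r3:Add1
  c2: issue SUB r0<-Add2  regs: r0:Add2,r1:9,r2:6,r3:Add1
  c3: stall  regs: r0:Add2,r1:9,r2:6,r3:Add1
  c4: CDB Add1=3; issue SUB r1<-Add1  regs: r0:Add2,r1:Add1,r2:6,r3:3
  c5: CDB Add2=-8; issue ADD r2<-Add2  regs: r0:-8,r1:Add1,r2:Add2,r3:3
  c6: issue MUL r3<-Mul1  regs: r0:-8,r1:Add1,r2:Add2,r3:Mul1
  c7: -  regs: r0:-8,r1:Add1,r2:Add2,r3:Mul1
  c8: CDB Add1=11  regs: r0:-8,r1:11,r2:Add2,r3:Mul1

STATUS = VALUE 11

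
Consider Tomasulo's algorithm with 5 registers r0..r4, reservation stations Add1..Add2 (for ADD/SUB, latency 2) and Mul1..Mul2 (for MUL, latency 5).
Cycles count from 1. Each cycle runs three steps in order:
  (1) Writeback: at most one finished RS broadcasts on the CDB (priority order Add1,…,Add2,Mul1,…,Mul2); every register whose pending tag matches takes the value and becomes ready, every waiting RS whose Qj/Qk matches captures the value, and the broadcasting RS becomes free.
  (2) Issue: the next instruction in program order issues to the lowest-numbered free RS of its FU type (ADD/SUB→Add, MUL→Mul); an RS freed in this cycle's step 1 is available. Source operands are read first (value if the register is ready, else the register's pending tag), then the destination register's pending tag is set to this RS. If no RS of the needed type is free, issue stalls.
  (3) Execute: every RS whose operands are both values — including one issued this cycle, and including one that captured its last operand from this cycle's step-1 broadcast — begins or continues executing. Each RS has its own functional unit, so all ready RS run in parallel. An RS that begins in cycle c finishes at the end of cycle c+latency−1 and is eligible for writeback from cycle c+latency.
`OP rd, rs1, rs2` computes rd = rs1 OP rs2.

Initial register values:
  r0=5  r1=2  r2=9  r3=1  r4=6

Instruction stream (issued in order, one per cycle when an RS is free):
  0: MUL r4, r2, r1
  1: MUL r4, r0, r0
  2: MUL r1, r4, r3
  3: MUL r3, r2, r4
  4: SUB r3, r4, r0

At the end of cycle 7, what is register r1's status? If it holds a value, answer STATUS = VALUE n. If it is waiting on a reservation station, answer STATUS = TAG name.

c1: issue MUL r4<-Mul1 | r0:5,r1:2,r2:9,r3:1,r4:Mul1
c2: issue MUL r4<-Mul2 | r0:5,r1:2,r2:9,r3:1,r4:Mul2
c3: stall | r0:5,r1:2,r2:9,r3:1,r4:Mul2
c4: stall | r0:5,r1:2,r2:9,r3:1,r4:Mul2
c5: stall | r0:5,r1:2,r2:9,r3:1,r4:Mul2
c6: CDB Mul1=18; issue MUL r1<-Mul1 | r0:5,r1:Mul1,r2:9,r3:1,r4:Mul2
c7: CDB Mul2=25; issue MUL r3<-Mul2 | r0:5,r1:Mul1,r2:9,r3:Mul2,r4:25

STATUS = TAG Mul1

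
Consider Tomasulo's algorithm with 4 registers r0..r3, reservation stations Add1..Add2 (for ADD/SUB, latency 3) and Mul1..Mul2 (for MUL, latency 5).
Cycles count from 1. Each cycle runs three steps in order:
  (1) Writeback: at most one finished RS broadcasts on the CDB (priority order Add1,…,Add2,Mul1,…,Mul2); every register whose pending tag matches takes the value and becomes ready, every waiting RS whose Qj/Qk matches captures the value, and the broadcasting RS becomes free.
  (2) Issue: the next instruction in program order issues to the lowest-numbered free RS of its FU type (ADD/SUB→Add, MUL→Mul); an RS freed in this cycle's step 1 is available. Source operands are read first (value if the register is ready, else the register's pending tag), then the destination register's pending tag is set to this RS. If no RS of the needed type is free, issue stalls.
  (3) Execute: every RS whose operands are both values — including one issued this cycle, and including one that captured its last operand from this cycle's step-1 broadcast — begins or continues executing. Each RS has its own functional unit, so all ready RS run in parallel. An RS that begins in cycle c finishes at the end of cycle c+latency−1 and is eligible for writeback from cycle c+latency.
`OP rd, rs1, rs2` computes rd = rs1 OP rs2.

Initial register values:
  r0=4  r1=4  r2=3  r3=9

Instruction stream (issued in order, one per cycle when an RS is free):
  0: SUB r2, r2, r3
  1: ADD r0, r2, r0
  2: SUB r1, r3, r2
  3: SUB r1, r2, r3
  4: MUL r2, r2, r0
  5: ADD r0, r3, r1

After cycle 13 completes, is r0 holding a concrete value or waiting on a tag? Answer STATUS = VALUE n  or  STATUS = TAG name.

STATUS = VALUE -6

  c1: issue SUB r2<-Add1  regs: r0:4,r1:4,r2:Add1,r3:9
  c2: issue ADD r0<-Add2  regs: r0:Add2,r1:4,r2:Add1,r3:9
  c3: stall  regs: r0:Add2,r1:4,r2:Add1,r3:9
  c4: CDB Add1=-6; issue SUB r1<-Add1  regs: r0:Add2,r1:Add1,r2:-6,r3:9
  c5: stall  regs: r0:Add2,r1:Add1,r2:-6,r3:9
  c6: stall  regs: r0:Add2,r1:Add1,r2:-6,r3:9
  c7: CDB Add1=15; issue SUB r1<-Add1  regs: r0:Add2,r1:Add1,r2:-6,r3:9
  c8: CDB Add2=-2; issue MUL r2<-Mul1  regs: r0:-2,r1:Add1,r2:Mul1,r3:9
  c9: issue ADD r0<-Add2  regs: r0:Add2,r1:Add1,r2:Mul1,r3:9
  c10: CDB Add1=-15  regs: r0:Add2,r1:-15,r2:Mul1,r3:9
  c11: -  regs: r0:Add2,r1:-15,r2:Mul1,r3:9
  c12: -  regs: r0:Add2,r1:-15,r2:Mul1,r3:9
  c13: CDB Add2=-6  regs: r0:-6,r1:-15,r2:Mul1,r3:9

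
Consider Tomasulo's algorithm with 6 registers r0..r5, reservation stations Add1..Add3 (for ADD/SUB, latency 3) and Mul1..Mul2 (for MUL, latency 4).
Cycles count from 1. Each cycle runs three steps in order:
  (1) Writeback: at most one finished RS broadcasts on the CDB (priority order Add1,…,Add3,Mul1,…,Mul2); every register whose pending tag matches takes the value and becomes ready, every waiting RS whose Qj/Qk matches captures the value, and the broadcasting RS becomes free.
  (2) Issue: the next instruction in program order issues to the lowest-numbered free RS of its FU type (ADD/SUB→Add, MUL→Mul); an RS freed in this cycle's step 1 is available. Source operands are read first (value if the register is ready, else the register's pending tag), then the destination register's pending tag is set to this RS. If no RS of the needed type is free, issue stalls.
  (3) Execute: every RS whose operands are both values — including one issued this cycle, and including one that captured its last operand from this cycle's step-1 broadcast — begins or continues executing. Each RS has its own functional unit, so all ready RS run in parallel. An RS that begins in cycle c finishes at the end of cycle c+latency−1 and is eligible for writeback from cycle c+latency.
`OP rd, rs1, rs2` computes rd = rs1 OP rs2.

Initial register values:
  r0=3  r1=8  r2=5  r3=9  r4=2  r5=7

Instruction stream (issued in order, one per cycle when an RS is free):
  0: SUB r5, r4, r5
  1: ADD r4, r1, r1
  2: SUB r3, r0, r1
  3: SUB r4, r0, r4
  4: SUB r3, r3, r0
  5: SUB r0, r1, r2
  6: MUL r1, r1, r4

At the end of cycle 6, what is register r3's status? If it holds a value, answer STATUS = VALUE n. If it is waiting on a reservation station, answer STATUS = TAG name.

  c1: issue SUB r5<-Add1  regs: r0:3,r1:8,r2:5,r3:9,r4:2,r5:Add1
  c2: issue ADD r4<-Add2  regs: r0:3,r1:8,r2:5,r3:9,r4:Add2,r5:Add1
  c3: issue SUB r3<-Add3  regs: r0:3,r1:8,r2:5,r3:Add3,r4:Add2,r5:Add1
  c4: CDB Add1=-5; issue SUB r4<-Add1  regs: r0:3,r1:8,r2:5,r3:Add3,r4:Add1,r5:-5
  c5: CDB Add2=16; issue SUB r3<-Add2  regs: r0:3,r1:8,r2:5,r3:Add2,r4:Add1,r5:-5
  c6: CDB Add3=-5; issue SUB r0<-Add3  regs: r0:Add3,r1:8,r2:5,r3:Add2,r4:Add1,r5:-5

STATUS = TAG Add2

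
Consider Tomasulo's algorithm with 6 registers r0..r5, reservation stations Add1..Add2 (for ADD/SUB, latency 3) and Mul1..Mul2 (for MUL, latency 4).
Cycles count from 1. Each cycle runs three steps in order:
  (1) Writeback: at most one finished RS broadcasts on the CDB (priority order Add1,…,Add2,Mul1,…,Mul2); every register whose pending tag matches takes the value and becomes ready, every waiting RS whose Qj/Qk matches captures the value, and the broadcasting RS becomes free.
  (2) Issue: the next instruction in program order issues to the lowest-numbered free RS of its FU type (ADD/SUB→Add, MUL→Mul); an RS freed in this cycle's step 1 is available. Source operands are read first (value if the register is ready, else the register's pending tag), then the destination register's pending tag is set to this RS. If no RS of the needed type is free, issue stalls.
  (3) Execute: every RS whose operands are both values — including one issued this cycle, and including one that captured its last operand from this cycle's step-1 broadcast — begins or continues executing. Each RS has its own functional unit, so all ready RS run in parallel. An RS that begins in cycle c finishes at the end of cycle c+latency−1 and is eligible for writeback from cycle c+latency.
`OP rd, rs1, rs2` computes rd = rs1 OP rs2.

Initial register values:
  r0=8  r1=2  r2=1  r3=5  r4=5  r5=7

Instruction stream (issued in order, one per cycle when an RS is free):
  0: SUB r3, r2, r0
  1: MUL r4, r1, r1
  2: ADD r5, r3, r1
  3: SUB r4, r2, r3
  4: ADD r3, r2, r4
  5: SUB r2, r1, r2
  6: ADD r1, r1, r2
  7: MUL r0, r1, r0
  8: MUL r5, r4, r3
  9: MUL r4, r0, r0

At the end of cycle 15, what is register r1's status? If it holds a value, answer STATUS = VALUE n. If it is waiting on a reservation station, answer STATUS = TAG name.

  c1: issue SUB r3<-Add1  regs: r0:8,r1:2,r2:1,r3:Add1,r4:5,r5:7
  c2: issue MUL r4<-Mul1  regs: r0:8,r1:2,r2:1,r3:Add1,r4:Mul1,r5:7
  c3: issue ADD r5<-Add2  regs: r0:8,r1:2,r2:1,r3:Add1,r4:Mul1,r5:Add2
  c4: CDB Add1=-7; issue SUB r4<-Add1  regs: r0:8,r1:2,r2:1,r3:-7,r4:Add1,r5:Add2
  c5: stall  regs: r0:8,r1:2,r2:1,r3:-7,r4:Add1,r5:Add2
  c6: CDB Mul1=4; stall  regs: r0:8,r1:2,r2:1,r3:-7,r4:Add1,r5:Add2
  c7: CDB Add1=8; issue ADD r3<-Add1  regs: r0:8,r1:2,r2:1,r3:Add1,r4:8,r5:Add2
  c8: CDB Add2=-5; issue SUB r2<-Add2  regs: r0:8,r1:2,r2:Add2,r3:Add1,r4:8,r5:-5
  c9: stall  regs: r0:8,r1:2,r2:Add2,r3:Add1,r4:8,r5:-5
  c10: CDB Add1=9; issue ADD r1<-Add1  regs: r0:8,r1:Add1,r2:Add2,r3:9,r4:8,r5:-5
  c11: CDB Add2=1; issue MUL r0<-Mul1  regs: r0:Mul1,r1:Add1,r2:1,r3:9,r4:8,r5:-5
  c12: issue MUL r5<-Mul2  regs: r0:Mul1,r1:Add1,r2:1,r3:9,r4:8,r5:Mul2
  c13: stall  regs: r0:Mul1,r1:Add1,r2:1,r3:9,r4:8,r5:Mul2
  c14: CDB Add1=3; stall  regs: r0:Mul1,r1:3,r2:1,r3:9,r4:8,r5:Mul2
  c15: stall  regs: r0:Mul1,r1:3,r2:1,r3:9,r4:8,r5:Mul2

STATUS = VALUE 3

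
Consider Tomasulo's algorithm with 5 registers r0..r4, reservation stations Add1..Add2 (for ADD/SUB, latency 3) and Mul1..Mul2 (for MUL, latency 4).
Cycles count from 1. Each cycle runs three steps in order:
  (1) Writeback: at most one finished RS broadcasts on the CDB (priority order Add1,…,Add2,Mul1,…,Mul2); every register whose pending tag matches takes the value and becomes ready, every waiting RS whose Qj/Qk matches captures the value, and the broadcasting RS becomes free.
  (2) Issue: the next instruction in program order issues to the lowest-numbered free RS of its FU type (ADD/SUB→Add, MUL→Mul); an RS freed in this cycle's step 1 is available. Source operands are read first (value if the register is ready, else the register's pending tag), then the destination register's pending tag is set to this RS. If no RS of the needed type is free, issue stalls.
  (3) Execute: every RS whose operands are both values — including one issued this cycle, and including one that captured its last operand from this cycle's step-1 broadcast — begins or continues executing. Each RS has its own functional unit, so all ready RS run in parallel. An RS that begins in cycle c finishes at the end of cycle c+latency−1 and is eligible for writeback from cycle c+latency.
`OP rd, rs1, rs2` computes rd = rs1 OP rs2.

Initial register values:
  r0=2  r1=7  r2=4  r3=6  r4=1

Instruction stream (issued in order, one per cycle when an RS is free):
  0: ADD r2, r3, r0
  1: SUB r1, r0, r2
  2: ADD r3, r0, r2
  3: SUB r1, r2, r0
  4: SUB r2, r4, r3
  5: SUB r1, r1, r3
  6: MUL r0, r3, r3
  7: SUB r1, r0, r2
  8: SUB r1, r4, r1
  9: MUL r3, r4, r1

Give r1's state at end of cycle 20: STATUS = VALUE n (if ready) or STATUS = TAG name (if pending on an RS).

STATUS = TAG Add1

cycle 1: issue ADD r2<-Add1 // r0:2,r1:7,r2:Add1,r3:6,r4:1
cycle 2: issue SUB r1<-Add2 // r0:2,r1:Add2,r2:Add1,r3:6,r4:1
cycle 3: stall // r0:2,r1:Add2,r2:Add1,r3:6,r4:1
cycle 4: CDB Add1=8; issue ADD r3<-Add1 // r0:2,r1:Add2,r2:8,r3:Add1,r4:1
cycle 5: stall // r0:2,r1:Add2,r2:8,r3:Add1,r4:1
cycle 6: stall // r0:2,r1:Add2,r2:8,r3:Add1,r4:1
cycle 7: CDB Add1=10; issue SUB r1<-Add1 // r0:2,r1:Add1,r2:8,r3:10,r4:1
cycle 8: CDB Add2=-6; issue SUB r2<-Add2 // r0:2,r1:Add1,r2:Add2,r3:10,r4:1
cycle 9: stall // r0:2,r1:Add1,r2:Add2,r3:10,r4:1
cycle 10: CDB Add1=6; issue SUB r1<-Add1 // r0:2,r1:Add1,r2:Add2,r3:10,r4:1
cycle 11: CDB Add2=-9; issue MUL r0<-Mul1 // r0:Mul1,r1:Add1,r2:-9,r3:10,r4:1
cycle 12: issue SUB r1<-Add2 // r0:Mul1,r1:Add2,r2:-9,r3:10,r4:1
cycle 13: CDB Add1=-4; issue SUB r1<-Add1 // r0:Mul1,r1:Add1,r2:-9,r3:10,r4:1
cycle 14: issue MUL r3<-Mul2 // r0:Mul1,r1:Add1,r2:-9,r3:Mul2,r4:1
cycle 15: CDB Mul1=100 // r0:100,r1:Add1,r2:-9,r3:Mul2,r4:1
cycle 16: - // r0:100,r1:Add1,r2:-9,r3:Mul2,r4:1
cycle 17: - // r0:100,r1:Add1,r2:-9,r3:Mul2,r4:1
cycle 18: CDB Add2=109 // r0:100,r1:Add1,r2:-9,r3:Mul2,r4:1
cycle 19: - // r0:100,r1:Add1,r2:-9,r3:Mul2,r4:1
cycle 20: - // r0:100,r1:Add1,r2:-9,r3:Mul2,r4:1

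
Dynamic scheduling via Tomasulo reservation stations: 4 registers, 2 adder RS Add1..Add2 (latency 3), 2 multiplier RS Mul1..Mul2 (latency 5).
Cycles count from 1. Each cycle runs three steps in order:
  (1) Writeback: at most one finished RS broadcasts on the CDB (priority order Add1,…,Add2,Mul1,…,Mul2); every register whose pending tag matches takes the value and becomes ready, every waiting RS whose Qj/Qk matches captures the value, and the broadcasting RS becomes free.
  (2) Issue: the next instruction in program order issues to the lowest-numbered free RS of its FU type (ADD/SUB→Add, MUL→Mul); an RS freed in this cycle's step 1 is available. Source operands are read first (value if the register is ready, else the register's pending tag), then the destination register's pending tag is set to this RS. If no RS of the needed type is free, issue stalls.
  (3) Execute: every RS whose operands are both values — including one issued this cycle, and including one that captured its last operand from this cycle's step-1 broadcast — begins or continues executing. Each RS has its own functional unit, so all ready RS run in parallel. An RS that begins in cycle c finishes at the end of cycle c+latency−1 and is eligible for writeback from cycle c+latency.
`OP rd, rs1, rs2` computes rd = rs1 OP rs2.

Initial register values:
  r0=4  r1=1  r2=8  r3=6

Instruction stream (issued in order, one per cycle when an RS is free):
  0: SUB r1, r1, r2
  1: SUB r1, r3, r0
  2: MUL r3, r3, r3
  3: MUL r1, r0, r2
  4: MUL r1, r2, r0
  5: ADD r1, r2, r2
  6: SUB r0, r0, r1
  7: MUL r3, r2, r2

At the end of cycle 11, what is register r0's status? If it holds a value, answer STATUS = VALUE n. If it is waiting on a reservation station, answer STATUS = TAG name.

c1: issue SUB r1<-Add1 | r0:4,r1:Add1,r2:8,r3:6
c2: issue SUB r1<-Add2 | r0:4,r1:Add2,r2:8,r3:6
c3: issue MUL r3<-Mul1 | r0:4,r1:Add2,r2:8,r3:Mul1
c4: CDB Add1=-7; issue MUL r1<-Mul2 | r0:4,r1:Mul2,r2:8,r3:Mul1
c5: CDB Add2=2; stall | r0:4,r1:Mul2,r2:8,r3:Mul1
c6: stall | r0:4,r1:Mul2,r2:8,r3:Mul1
c7: stall | r0:4,r1:Mul2,r2:8,r3:Mul1
c8: CDB Mul1=36; issue MUL r1<-Mul1 | r0:4,r1:Mul1,r2:8,r3:36
c9: CDB Mul2=32; issue ADD r1<-Add1 | r0:4,r1:Add1,r2:8,r3:36
c10: issue SUB r0<-Add2 | r0:Add2,r1:Add1,r2:8,r3:36
c11: issue MUL r3<-Mul2 | r0:Add2,r1:Add1,r2:8,r3:Mul2

STATUS = TAG Add2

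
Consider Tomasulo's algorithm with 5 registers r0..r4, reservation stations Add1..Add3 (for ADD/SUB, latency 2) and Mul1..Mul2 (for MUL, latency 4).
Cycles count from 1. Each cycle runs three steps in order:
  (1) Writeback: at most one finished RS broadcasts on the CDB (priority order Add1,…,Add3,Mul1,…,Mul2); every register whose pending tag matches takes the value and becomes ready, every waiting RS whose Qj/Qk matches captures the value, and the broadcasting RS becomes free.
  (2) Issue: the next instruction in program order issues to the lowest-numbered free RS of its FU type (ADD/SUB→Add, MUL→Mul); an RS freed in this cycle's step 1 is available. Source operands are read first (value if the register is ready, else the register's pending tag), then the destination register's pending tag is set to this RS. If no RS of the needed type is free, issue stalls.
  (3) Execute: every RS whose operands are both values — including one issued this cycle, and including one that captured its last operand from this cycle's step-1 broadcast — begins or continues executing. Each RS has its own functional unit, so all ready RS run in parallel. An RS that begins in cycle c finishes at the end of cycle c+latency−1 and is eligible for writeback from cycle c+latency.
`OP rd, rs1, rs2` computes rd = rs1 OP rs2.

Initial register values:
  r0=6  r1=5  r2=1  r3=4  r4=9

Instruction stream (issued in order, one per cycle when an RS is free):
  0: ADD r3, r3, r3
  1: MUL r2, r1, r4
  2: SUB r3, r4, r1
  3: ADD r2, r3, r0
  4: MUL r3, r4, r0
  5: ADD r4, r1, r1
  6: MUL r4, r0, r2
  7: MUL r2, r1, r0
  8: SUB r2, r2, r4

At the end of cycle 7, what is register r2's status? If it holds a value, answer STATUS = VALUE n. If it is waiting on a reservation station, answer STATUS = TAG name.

c1: issue ADD r3<-Add1 | r0:6,r1:5,r2:1,r3:Add1,r4:9
c2: issue MUL r2<-Mul1 | r0:6,r1:5,r2:Mul1,r3:Add1,r4:9
c3: CDB Add1=8; issue SUB r3<-Add1 | r0:6,r1:5,r2:Mul1,r3:Add1,r4:9
c4: issue ADD r2<-Add2 | r0:6,r1:5,r2:Add2,r3:Add1,r4:9
c5: CDB Add1=4; issue MUL r3<-Mul2 | r0:6,r1:5,r2:Add2,r3:Mul2,r4:9
c6: CDB Mul1=45; issue ADD r4<-Add1 | r0:6,r1:5,r2:Add2,r3:Mul2,r4:Add1
c7: CDB Add2=10; issue MUL r4<-Mul1 | r0:6,r1:5,r2:10,r3:Mul2,r4:Mul1

STATUS = VALUE 10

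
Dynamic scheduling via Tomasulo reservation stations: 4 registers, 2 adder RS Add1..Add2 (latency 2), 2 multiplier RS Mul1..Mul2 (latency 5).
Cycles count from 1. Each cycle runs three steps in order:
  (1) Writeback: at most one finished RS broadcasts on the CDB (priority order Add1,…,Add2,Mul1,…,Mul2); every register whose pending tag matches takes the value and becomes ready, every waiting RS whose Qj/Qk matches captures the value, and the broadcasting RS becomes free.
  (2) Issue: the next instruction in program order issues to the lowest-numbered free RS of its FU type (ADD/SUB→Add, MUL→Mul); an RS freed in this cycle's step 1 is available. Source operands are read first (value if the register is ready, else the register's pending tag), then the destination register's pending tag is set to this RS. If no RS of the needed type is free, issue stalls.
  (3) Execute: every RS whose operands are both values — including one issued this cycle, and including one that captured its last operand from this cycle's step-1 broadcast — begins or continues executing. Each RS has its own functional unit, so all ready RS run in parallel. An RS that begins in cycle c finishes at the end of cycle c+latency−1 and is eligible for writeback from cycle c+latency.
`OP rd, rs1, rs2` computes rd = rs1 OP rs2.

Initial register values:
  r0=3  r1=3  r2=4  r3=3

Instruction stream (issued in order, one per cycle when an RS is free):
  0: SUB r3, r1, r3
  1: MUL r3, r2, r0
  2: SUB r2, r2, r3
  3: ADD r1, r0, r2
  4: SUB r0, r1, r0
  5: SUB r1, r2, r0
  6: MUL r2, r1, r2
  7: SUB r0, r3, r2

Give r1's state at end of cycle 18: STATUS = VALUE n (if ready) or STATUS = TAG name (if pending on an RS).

c1: issue SUB r3<-Add1 | r0:3,r1:3,r2:4,r3:Add1
c2: issue MUL r3<-Mul1 | r0:3,r1:3,r2:4,r3:Mul1
c3: CDB Add1=0; issue SUB r2<-Add1 | r0:3,r1:3,r2:Add1,r3:Mul1
c4: issue ADD r1<-Add2 | r0:3,r1:Add2,r2:Add1,r3:Mul1
c5: stall | r0:3,r1:Add2,r2:Add1,r3:Mul1
c6: stall | r0:3,r1:Add2,r2:Add1,r3:Mul1
c7: CDB Mul1=12; stall | r0:3,r1:Add2,r2:Add1,r3:12
c8: stall | r0:3,r1:Add2,r2:Add1,r3:12
c9: CDB Add1=-8; issue SUB r0<-Add1 | r0:Add1,r1:Add2,r2:-8,r3:12
c10: stall | r0:Add1,r1:Add2,r2:-8,r3:12
c11: CDB Add2=-5; issue SUB r1<-Add2 | r0:Add1,r1:Add2,r2:-8,r3:12
c12: issue MUL r2<-Mul1 | r0:Add1,r1:Add2,r2:Mul1,r3:12
c13: CDB Add1=-8; issue SUB r0<-Add1 | r0:Add1,r1:Add2,r2:Mul1,r3:12
c14: - | r0:Add1,r1:Add2,r2:Mul1,r3:12
c15: CDB Add2=0 | r0:Add1,r1:0,r2:Mul1,r3:12
c16: - | r0:Add1,r1:0,r2:Mul1,r3:12
c17: - | r0:Add1,r1:0,r2:Mul1,r3:12
c18: - | r0:Add1,r1:0,r2:Mul1,r3:12

STATUS = VALUE 0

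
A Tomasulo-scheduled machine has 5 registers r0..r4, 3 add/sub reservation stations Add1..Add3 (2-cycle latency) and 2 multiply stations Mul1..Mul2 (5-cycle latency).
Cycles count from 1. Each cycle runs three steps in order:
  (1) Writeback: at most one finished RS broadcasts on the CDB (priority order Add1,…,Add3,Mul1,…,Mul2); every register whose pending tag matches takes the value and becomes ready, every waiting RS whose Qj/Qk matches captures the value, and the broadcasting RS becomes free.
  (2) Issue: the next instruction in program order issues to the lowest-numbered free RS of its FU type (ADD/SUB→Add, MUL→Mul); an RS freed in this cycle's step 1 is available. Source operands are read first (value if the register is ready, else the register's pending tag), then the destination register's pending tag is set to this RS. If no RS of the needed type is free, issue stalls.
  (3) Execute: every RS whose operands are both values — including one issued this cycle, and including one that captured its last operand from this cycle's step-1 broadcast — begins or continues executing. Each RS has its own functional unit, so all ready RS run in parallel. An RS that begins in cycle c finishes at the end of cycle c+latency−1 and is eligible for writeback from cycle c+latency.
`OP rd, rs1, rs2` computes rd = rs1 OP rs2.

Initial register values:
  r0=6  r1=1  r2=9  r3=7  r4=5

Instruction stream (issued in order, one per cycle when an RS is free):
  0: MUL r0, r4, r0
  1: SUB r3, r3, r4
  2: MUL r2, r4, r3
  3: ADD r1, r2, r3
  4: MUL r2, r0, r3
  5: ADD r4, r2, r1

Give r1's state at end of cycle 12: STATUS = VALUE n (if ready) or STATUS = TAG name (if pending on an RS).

cycle 1: issue MUL r0<-Mul1 // r0:Mul1,r1:1,r2:9,r3:7,r4:5
cycle 2: issue SUB r3<-Add1 // r0:Mul1,r1:1,r2:9,r3:Add1,r4:5
cycle 3: issue MUL r2<-Mul2 // r0:Mul1,r1:1,r2:Mul2,r3:Add1,r4:5
cycle 4: CDB Add1=2; issue ADD r1<-Add1 // r0:Mul1,r1:Add1,r2:Mul2,r3:2,r4:5
cycle 5: stall // r0:Mul1,r1:Add1,r2:Mul2,r3:2,r4:5
cycle 6: CDB Mul1=30; issue MUL r2<-Mul1 // r0:30,r1:Add1,r2:Mul1,r3:2,r4:5
cycle 7: issue ADD r4<-Add2 // r0:30,r1:Add1,r2:Mul1,r3:2,r4:Add2
cycle 8: - // r0:30,r1:Add1,r2:Mul1,r3:2,r4:Add2
cycle 9: CDB Mul2=10 // r0:30,r1:Add1,r2:Mul1,r3:2,r4:Add2
cycle 10: - // r0:30,r1:Add1,r2:Mul1,r3:2,r4:Add2
cycle 11: CDB Add1=12 // r0:30,r1:12,r2:Mul1,r3:2,r4:Add2
cycle 12: CDB Mul1=60 // r0:30,r1:12,r2:60,r3:2,r4:Add2

STATUS = VALUE 12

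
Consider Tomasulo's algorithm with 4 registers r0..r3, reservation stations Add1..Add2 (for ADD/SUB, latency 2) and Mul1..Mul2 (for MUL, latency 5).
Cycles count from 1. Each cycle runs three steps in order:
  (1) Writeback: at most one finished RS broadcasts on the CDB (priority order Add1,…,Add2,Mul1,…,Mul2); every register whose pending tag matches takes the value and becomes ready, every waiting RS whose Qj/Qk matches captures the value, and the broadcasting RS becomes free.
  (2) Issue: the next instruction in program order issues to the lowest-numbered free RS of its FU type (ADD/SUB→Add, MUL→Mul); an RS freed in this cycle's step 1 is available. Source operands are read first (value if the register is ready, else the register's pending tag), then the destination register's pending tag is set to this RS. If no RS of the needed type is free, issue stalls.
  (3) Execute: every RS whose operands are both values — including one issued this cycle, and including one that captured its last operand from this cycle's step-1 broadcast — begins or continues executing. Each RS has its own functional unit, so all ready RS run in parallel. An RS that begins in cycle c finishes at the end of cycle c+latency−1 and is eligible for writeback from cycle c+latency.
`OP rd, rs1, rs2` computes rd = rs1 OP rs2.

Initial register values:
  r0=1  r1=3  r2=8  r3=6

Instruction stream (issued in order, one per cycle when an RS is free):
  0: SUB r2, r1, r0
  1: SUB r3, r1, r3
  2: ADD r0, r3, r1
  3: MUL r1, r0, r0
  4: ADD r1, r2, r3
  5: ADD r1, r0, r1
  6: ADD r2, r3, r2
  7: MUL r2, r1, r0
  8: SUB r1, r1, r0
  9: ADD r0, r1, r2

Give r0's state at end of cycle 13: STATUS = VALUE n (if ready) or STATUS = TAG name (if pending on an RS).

  c1: issue SUB r2<-Add1  regs: r0:1,r1:3,r2:Add1,r3:6
  c2: issue SUB r3<-Add2  regs: r0:1,r1:3,r2:Add1,r3:Add2
  c3: CDB Add1=2; issue ADD r0<-Add1  regs: r0:Add1,r1:3,r2:2,r3:Add2
  c4: CDB Add2=-3; issue MUL r1<-Mul1  regs: r0:Add1,r1:Mul1,r2:2,r3:-3
  c5: issue ADD r1<-Add2  regs: r0:Add1,r1:Add2,r2:2,r3:-3
  c6: CDB Add1=0; issue ADD r1<-Add1  regs: r0:0,r1:Add1,r2:2,r3:-3
  c7: CDB Add2=-1; issue ADD r2<-Add2  regs: r0:0,r1:Add1,r2:Add2,r3:-3
  c8: issue MUL r2<-Mul2  regs: r0:0,r1:Add1,r2:Mul2,r3:-3
  c9: CDB Add1=-1; issue SUB r1<-Add1  regs: r0:0,r1:Add1,r2:Mul2,r3:-3
  c10: CDB Add2=-1; issue ADD r0<-Add2  regs: r0:Add2,r1:Add1,r2:Mul2,r3:-3
  c11: CDB Add1=-1  regs: r0:Add2,r1:-1,r2:Mul2,r3:-3
  c12: CDB Mul1=0  regs: r0:Add2,r1:-1,r2:Mul2,r3:-3
  c13: -  regs: r0:Add2,r1:-1,r2:Mul2,r3:-3

STATUS = TAG Add2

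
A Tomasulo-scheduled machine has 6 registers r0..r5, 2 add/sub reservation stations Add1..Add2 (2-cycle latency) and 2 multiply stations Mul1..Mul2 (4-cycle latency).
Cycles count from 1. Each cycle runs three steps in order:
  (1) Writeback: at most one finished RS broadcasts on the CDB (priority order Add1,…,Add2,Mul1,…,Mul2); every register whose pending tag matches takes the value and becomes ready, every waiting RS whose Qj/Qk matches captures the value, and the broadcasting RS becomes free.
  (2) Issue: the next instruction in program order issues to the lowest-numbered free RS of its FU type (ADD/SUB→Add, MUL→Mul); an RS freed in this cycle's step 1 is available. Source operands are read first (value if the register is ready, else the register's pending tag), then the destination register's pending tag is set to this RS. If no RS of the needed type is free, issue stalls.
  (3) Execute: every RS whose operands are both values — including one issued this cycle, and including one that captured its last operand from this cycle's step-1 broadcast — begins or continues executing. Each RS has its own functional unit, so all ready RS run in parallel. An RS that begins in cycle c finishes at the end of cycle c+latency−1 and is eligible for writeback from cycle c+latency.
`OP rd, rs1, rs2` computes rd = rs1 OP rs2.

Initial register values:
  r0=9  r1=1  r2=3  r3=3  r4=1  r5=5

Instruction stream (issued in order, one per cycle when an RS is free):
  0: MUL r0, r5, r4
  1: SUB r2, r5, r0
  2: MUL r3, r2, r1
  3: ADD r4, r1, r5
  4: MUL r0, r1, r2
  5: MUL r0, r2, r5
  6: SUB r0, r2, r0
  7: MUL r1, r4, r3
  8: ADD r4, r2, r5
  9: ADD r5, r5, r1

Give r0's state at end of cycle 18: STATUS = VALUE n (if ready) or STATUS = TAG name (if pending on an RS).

STATUS = VALUE 0

c1: issue MUL r0<-Mul1 | r0:Mul1,r1:1,r2:3,r3:3,r4:1,r5:5
c2: issue SUB r2<-Add1 | r0:Mul1,r1:1,r2:Add1,r3:3,r4:1,r5:5
c3: issue MUL r3<-Mul2 | r0:Mul1,r1:1,r2:Add1,r3:Mul2,r4:1,r5:5
c4: issue ADD r4<-Add2 | r0:Mul1,r1:1,r2:Add1,r3:Mul2,r4:Add2,r5:5
c5: CDB Mul1=5; issue MUL r0<-Mul1 | r0:Mul1,r1:1,r2:Add1,r3:Mul2,r4:Add2,r5:5
c6: CDB Add2=6; stall | r0:Mul1,r1:1,r2:Add1,r3:Mul2,r4:6,r5:5
c7: CDB Add1=0; stall | r0:Mul1,r1:1,r2:0,r3:Mul2,r4:6,r5:5
c8: stall | r0:Mul1,r1:1,r2:0,r3:Mul2,r4:6,r5:5
c9: stall | r0:Mul1,r1:1,r2:0,r3:Mul2,r4:6,r5:5
c10: stall | r0:Mul1,r1:1,r2:0,r3:Mul2,r4:6,r5:5
c11: CDB Mul1=0; issue MUL r0<-Mul1 | r0:Mul1,r1:1,r2:0,r3:Mul2,r4:6,r5:5
c12: CDB Mul2=0; issue SUB r0<-Add1 | r0:Add1,r1:1,r2:0,r3:0,r4:6,r5:5
c13: issue MUL r1<-Mul2 | r0:Add1,r1:Mul2,r2:0,r3:0,r4:6,r5:5
c14: issue ADD r4<-Add2 | r0:Add1,r1:Mul2,r2:0,r3:0,r4:Add2,r5:5
c15: CDB Mul1=0; stall | r0:Add1,r1:Mul2,r2:0,r3:0,r4:Add2,r5:5
c16: CDB Add2=5; issue ADD r5<-Add2 | r0:Add1,r1:Mul2,r2:0,r3:0,r4:5,r5:Add2
c17: CDB Add1=0 | r0:0,r1:Mul2,r2:0,r3:0,r4:5,r5:Add2
c18: CDB Mul2=0 | r0:0,r1:0,r2:0,r3:0,r4:5,r5:Add2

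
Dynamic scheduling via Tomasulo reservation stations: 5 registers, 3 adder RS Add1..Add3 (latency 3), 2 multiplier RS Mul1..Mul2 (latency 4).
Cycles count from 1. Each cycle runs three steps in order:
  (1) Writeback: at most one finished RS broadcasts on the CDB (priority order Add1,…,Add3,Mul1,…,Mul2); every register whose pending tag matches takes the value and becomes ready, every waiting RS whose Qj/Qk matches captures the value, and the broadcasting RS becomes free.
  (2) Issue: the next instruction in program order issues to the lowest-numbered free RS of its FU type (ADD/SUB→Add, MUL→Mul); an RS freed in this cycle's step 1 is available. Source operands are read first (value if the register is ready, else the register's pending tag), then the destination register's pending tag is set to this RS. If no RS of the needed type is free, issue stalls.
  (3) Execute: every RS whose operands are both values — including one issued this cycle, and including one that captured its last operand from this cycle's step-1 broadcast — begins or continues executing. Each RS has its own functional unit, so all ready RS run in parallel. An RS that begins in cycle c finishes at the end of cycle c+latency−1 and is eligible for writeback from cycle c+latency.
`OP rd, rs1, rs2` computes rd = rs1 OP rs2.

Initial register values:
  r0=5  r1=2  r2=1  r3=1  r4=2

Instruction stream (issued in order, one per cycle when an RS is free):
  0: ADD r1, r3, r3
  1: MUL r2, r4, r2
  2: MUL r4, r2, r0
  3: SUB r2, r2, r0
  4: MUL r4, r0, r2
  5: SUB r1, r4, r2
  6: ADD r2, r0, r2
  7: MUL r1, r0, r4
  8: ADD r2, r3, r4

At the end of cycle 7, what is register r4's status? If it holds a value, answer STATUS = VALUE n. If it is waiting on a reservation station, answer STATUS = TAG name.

STATUS = TAG Mul1

cycle 1: issue ADD r1<-Add1 // r0:5,r1:Add1,r2:1,r3:1,r4:2
cycle 2: issue MUL r2<-Mul1 // r0:5,r1:Add1,r2:Mul1,r3:1,r4:2
cycle 3: issue MUL r4<-Mul2 // r0:5,r1:Add1,r2:Mul1,r3:1,r4:Mul2
cycle 4: CDB Add1=2; issue SUB r2<-Add1 // r0:5,r1:2,r2:Add1,r3:1,r4:Mul2
cycle 5: stall // r0:5,r1:2,r2:Add1,r3:1,r4:Mul2
cycle 6: CDB Mul1=2; issue MUL r4<-Mul1 // r0:5,r1:2,r2:Add1,r3:1,r4:Mul1
cycle 7: issue SUB r1<-Add2 // r0:5,r1:Add2,r2:Add1,r3:1,r4:Mul1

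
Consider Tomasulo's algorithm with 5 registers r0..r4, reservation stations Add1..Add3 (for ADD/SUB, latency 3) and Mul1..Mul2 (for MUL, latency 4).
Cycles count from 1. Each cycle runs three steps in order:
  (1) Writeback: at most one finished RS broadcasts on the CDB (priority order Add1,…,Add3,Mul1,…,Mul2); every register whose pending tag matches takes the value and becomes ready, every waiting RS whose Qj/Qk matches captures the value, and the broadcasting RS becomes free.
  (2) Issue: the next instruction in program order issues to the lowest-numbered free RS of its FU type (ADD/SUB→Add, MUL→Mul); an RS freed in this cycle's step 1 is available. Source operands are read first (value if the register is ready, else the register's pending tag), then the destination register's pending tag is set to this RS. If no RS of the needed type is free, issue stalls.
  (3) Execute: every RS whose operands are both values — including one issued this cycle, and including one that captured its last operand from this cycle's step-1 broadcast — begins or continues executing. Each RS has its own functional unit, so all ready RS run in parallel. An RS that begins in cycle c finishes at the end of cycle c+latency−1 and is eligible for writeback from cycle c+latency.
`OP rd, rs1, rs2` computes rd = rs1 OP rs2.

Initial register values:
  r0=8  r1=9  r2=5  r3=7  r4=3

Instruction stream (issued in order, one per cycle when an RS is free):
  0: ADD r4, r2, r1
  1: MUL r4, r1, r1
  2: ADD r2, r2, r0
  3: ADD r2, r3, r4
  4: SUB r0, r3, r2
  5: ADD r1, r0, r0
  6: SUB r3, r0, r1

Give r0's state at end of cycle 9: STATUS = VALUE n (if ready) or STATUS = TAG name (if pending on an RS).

  c1: issue ADD r4<-Add1  regs: r0:8,r1:9,r2:5,r3:7,r4:Add1
  c2: issue MUL r4<-Mul1  regs: r0:8,r1:9,r2:5,r3:7,r4:Mul1
  c3: issue ADD r2<-Add2  regs: r0:8,r1:9,r2:Add2,r3:7,r4:Mul1
  c4: CDB Add1=14; issue ADD r2<-Add1  regs: r0:8,r1:9,r2:Add1,r3:7,r4:Mul1
  c5: issue SUB r0<-Add3  regs: r0:Add3,r1:9,r2:Add1,r3:7,r4:Mul1
  c6: CDB Add2=13; issue ADD r1<-Add2  regs: r0:Add3,r1:Add2,r2:Add1,r3:7,r4:Mul1
  c7: CDB Mul1=81; stall  regs: r0:Add3,r1:Add2,r2:Add1,r3:7,r4:81
  c8: stall  regs: r0:Add3,r1:Add2,r2:Add1,r3:7,r4:81
  c9: stall  regs: r0:Add3,r1:Add2,r2:Add1,r3:7,r4:81

STATUS = TAG Add3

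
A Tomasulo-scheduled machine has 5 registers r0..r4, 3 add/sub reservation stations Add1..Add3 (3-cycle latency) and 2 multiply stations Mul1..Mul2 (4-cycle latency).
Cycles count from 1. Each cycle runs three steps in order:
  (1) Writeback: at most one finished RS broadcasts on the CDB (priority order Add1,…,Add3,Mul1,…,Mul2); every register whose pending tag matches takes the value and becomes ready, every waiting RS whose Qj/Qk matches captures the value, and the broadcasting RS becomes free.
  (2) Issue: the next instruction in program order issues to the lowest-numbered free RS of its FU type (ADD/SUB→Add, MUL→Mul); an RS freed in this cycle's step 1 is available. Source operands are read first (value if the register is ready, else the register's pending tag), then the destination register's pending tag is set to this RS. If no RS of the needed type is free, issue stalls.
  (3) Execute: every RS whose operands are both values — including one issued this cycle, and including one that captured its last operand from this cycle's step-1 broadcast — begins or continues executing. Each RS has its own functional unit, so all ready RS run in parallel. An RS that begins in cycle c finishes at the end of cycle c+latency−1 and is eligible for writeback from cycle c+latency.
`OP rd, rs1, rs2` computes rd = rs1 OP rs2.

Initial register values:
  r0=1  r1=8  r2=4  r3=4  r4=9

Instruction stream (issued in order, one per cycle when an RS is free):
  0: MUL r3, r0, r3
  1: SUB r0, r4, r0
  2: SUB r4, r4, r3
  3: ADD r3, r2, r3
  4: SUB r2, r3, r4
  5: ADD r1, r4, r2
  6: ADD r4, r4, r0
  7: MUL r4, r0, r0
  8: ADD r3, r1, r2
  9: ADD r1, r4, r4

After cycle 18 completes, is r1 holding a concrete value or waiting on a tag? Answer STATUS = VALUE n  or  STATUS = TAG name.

STATUS = VALUE 128

  c1: issue MUL r3<-Mul1  regs: r0:1,r1:8,r2:4,r3:Mul1,r4:9
  c2: issue SUB r0<-Add1  regs: r0:Add1,r1:8,r2:4,r3:Mul1,r4:9
  c3: issue SUB r4<-Add2  regs: r0:Add1,r1:8,r2:4,r3:Mul1,r4:Add2
  c4: issue ADD r3<-Add3  regs: r0:Add1,r1:8,r2:4,r3:Add3,r4:Add2
  c5: CDB Add1=8; issue SUB r2<-Add1  regs: r0:8,r1:8,r2:Add1,r3:Add3,r4:Add2
  c6: CDB Mul1=4; stall  regs: r0:8,r1:8,r2:Add1,r3:Add3,r4:Add2
  c7: stall  regs: r0:8,r1:8,r2:Add1,r3:Add3,r4:Add2
  c8: stall  regs: r0:8,r1:8,r2:Add1,r3:Add3,r4:Add2
  c9: CDB Add2=5; issue ADD r1<-Add2  regs: r0:8,r1:Add2,r2:Add1,r3:Add3,r4:5
  c10: CDB Add3=8; issue ADD r4<-Add3  regs: r0:8,r1:Add2,r2:Add1,r3:8,r4:Add3
  c11: issue MUL r4<-Mul1  regs: r0:8,r1:Add2,r2:Add1,r3:8,r4:Mul1
  c12: stall  regs: r0:8,r1:Add2,r2:Add1,r3:8,r4:Mul1
  c13: CDB Add1=3; issue ADD r3<-Add1  regs: r0:8,r1:Add2,r2:3,r3:Add1,r4:Mul1
  c14: CDB Add3=13; issue ADD r1<-Add3  regs: r0:8,r1:Add3,r2:3,r3:Add1,r4:Mul1
  c15: CDB Mul1=64  regs: r0:8,r1:Add3,r2:3,r3:Add1,r4:64
  c16: CDB Add2=8  regs: r0:8,r1:Add3,r2:3,r3:Add1,r4:64
  c17: -  regs: r0:8,r1:Add3,r2:3,r3:Add1,r4:64
  c18: CDB Add3=128  regs: r0:8,r1:128,r2:3,r3:Add1,r4:64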